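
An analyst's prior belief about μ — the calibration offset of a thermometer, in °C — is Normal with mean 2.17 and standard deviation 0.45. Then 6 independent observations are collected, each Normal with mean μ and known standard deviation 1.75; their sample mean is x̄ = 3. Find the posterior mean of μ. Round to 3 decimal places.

Posterior mean ≈ 2.406

Prior precision 1/τ₀² = 1/0.45² = 4.93827; data precision n/σ² = 6/1.75² = 1.95918.
Posterior precision = 4.93827 + 1.95918 = 6.89746.
Posterior mean = (4.93827·2.17 + 1.95918·3) / 6.89746 = 2.406.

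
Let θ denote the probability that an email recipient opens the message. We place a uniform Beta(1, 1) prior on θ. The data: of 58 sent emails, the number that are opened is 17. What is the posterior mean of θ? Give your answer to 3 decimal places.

Posterior mean ≈ 0.300

The binomial likelihood is conjugate to the Beta prior: with 17 successes and 41 failures, the posterior is Beta(1+17, 1+41) = Beta(18, 42).
Posterior mean = α/(α+β) = 18/60 = 0.300.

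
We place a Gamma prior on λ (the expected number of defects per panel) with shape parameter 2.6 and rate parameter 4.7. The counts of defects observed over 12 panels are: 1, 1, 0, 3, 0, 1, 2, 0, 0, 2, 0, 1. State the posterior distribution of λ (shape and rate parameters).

Posterior: Gamma(shape=13.6, rate=16.7)

The Poisson likelihood adds the total count to the shape and the number of exposure periods to the rate. Here ∑xᵢ = 11 and n = 12, so shape 2.6→13.6 and rate 4.7→16.7.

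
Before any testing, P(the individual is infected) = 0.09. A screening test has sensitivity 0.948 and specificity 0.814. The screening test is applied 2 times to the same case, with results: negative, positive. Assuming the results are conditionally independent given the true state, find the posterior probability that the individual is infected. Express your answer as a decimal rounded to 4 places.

With H the event that the individual is infected, the joint likelihood of the observed sequence is P(data|H) = 0.052·0.948 = 0.049296 and P(data|¬H) = 0.814·0.186 = 0.15140.
Bayes: P(H|data) = 0.09·0.049296 / (0.09·0.049296 + 0.91·0.15140) = 0.0044366/0.14221 = 0.0312.

Posterior P(H) ≈ 0.0312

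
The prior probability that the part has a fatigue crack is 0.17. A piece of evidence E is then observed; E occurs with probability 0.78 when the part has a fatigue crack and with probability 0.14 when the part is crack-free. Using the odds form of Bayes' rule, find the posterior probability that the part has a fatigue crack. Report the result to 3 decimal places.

Prior odds = 0.17/(1−0.17) = 0.20482. In log-odds, ln(0.20482) = -1.5856.
Add log likelihood ratio: ln(5.5714) = 1.7177.
Posterior log-odds = 0.13202, so posterior odds = exp(0.13202) = 1.1411. Converting, P(H|E) = 1.1411/2.1411 = 0.533.

Posterior probability ≈ 0.533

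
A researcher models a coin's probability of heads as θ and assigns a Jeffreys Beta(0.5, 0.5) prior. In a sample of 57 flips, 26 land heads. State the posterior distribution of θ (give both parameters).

The binomial likelihood is conjugate to the Beta prior: with 26 successes and 31 failures, the posterior is Beta(0.5+26, 0.5+31) = Beta(26.5, 31.5).

Posterior: Beta(26.5, 31.5)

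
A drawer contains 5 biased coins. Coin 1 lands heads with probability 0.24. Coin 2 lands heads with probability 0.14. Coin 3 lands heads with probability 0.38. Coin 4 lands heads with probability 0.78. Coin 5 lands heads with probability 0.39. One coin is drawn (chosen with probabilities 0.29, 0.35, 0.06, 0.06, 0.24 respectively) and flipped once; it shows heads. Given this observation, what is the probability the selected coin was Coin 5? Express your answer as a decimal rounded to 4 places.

P(heads|C1) = 0.24; P(heads|C2) = 0.14; P(heads|C3) = 0.38; P(heads|C4) = 0.78; P(heads|C5) = 0.39.
Prior × likelihood for each source: 0.29·0.24=0.06960, 0.35·0.14=0.04900, 0.06·0.38=0.02280, 0.06·0.78=0.04680, 0.24·0.39=0.09360. Summing gives P(heads) = 0.28180.
P(Coin 5 | heads) = 0.09360 / 0.28180 = 0.3322.

Posterior probability ≈ 0.3322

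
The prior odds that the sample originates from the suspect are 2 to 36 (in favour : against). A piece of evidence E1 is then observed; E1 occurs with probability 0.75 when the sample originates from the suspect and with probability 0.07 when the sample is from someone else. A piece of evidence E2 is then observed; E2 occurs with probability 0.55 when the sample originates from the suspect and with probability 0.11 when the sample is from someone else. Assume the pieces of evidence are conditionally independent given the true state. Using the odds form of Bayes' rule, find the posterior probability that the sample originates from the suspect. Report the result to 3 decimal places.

Prior odds = 2/36 = 0.055556.
Likelihood ratio for E1 = 0.75/0.07 = 10.714.
Likelihood ratio for E2 = 0.55/0.11 = 5.0000.
Posterior odds = prior odds × LR₁ × LR₂ = 2.9762.
Posterior probability = odds/(1+odds) = 2.9762/3.9762 = 0.749.

Posterior probability ≈ 0.749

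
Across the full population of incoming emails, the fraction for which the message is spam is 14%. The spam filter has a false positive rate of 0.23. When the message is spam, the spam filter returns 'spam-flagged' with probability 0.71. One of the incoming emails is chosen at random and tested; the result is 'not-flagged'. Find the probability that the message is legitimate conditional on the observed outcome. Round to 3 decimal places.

P(¬H | E) ≈ 0.942

Let H be the event that the message is spam. P(H) = 0.14, so P(¬H) = 0.86. With E the 'not-flagged' result, P(E|H) = 0.29 and P(E|¬H) = 0.77.
P(E) = 0.29·0.14 + 0.77·0.86 = 0.040600 + 0.66220 = 0.70280.
By Bayes' theorem, P(H|E) = 0.040600 / 0.70280 = 0.058. Hence P(¬H|E) = 1 − 0.058 = 0.942.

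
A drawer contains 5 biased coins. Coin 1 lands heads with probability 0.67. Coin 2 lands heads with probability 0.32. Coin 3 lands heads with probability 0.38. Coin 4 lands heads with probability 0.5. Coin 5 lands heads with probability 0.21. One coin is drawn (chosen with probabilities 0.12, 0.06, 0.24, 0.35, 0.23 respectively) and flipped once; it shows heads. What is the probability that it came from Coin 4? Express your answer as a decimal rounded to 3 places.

Posterior probability ≈ 0.423

Tabulate prior·likelihood by source: [1] prior 0.12, lik 0.67, product 0.08040; [2] prior 0.06, lik 0.32, product 0.01920; [3] prior 0.24, lik 0.38, product 0.09120; [4] prior 0.35, lik 0.5, product 0.1750; [5] prior 0.23, lik 0.21, product 0.04830.
Normalizing constant = 0.41410; the posterior for Coin 4 is its product over the sum, 0.1750/0.41410 = 0.423.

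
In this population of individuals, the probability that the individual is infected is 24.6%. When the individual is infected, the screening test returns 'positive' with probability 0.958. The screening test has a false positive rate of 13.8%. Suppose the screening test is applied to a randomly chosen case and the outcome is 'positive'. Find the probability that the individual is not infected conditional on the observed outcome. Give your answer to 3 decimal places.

P(¬H | E) ≈ 0.306

Let H be the event that the individual is infected. P(H) = 0.246, so P(¬H) = 0.754. With E the 'positive' result, P(E|H) = 0.958 and P(E|¬H) = 0.138.
P(E) = 0.958·0.246 + 0.138·0.754 = 0.23567 + 0.10405 = 0.33972.
By Bayes' theorem, P(H|E) = 0.23567 / 0.33972 = 0.694. Hence P(¬H|E) = 1 − 0.694 = 0.306.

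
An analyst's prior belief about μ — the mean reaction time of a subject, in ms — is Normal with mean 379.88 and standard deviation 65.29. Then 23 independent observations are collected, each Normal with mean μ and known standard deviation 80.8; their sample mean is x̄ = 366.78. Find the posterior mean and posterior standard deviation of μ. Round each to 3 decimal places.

With known σ, the Normal prior is conjugate. Weight on the data is w = (n/σ²)/(n/σ² + 1/τ₀²) = 0.00352294/(0.00352294+0.00023459) = 0.93757.
Posterior mean = w·x̄ + (1−w)·μ₀ = 0.93757·366.78 + 0.062432·379.88 = 367.598. Posterior variance = 1/(0.00352294+0.00023459) = 266.132, so SD = 16.314.

Posterior mean ≈ 367.598; posterior SD ≈ 16.314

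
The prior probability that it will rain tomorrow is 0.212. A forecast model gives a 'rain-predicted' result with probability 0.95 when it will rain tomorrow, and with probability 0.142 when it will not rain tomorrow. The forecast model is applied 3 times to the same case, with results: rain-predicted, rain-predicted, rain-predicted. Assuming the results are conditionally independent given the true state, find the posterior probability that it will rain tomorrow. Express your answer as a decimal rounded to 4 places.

Let H be the event that it will rain tomorrow; start with P(H) = 0.212. P('rain-predicted'|H) = 0.95, P('rain-predicted'|¬H) = 0.142.
Update on result 1 ('rain-predicted'): P(H) ← 0.95·0.2120 / (0.95·0.2120 + 0.142·0.7880) = 0.20140/0.31330 = 0.6428.
Update on result 2 ('rain-predicted'): P(H) ← 0.95·0.6428 / (0.95·0.6428 + 0.142·0.3572) = 0.61070/0.66142 = 0.9233.
Update on result 3 ('rain-predicted'): P(H) ← 0.95·0.9233 / (0.95·0.9233 + 0.142·0.0767) = 0.87716/0.88804 = 0.9877.

Posterior P(H) ≈ 0.9877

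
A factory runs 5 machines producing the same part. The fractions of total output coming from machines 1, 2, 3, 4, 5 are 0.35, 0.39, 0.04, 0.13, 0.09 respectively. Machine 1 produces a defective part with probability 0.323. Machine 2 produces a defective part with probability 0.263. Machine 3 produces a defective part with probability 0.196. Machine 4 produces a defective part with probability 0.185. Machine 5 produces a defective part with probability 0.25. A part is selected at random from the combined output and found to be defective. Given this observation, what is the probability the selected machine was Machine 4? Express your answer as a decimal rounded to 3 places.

Posterior probability ≈ 0.089

Tabulate prior·likelihood by source: [1] prior 0.35, lik 0.323, product 0.1130; [2] prior 0.39, lik 0.263, product 0.1026; [3] prior 0.04, lik 0.196, product 0.007840; [4] prior 0.13, lik 0.185, product 0.02405; [5] prior 0.09, lik 0.25, product 0.02250.
Normalizing constant = 0.27001; the posterior for Machine 4 is its product over the sum, 0.02405/0.27001 = 0.089.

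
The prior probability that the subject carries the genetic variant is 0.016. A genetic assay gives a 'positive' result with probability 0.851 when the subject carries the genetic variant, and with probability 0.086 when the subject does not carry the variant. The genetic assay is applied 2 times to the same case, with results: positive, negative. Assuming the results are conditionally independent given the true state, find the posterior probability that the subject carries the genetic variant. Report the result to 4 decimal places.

With H the event that the subject carries the genetic variant, the joint likelihood of the observed sequence is P(data|H) = 0.851·0.149 = 0.12680 and P(data|¬H) = 0.086·0.914 = 0.078604.
Bayes: P(H|data) = 0.016·0.12680 / (0.016·0.12680 + 0.984·0.078604) = 0.0020288/0.079375 = 0.0256.

Posterior P(H) ≈ 0.0256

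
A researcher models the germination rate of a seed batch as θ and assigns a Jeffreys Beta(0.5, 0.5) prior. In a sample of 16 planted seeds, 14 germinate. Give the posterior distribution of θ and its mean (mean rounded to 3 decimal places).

Posterior: Beta(14.5, 2.5); mean ≈ 0.853

The binomial likelihood is conjugate to the Beta prior: with 14 successes and 2 failures, the posterior is Beta(0.5+14, 0.5+2) = Beta(14.5, 2.5).
Posterior mean = α/(α+β) = 14.5/17 = 0.853.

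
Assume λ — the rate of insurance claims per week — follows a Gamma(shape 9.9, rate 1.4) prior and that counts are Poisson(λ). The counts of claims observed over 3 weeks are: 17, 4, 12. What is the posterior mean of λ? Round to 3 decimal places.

Total count ∑xᵢ = 33 over n = 3 weeks.
Gamma is conjugate to the Poisson likelihood: posterior is Gamma(shape = 9.9+33 = 42.9, rate = 1.4+3 = 4.4).
E[λ | data] = 42.9/4.4 = 9.750.

Posterior mean ≈ 9.750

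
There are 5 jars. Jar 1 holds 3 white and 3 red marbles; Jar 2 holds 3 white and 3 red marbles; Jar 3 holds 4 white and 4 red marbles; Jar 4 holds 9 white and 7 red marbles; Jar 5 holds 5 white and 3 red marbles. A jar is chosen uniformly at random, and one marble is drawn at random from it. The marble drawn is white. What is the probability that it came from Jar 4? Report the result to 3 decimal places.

Posterior probability ≈ 0.209

Tabulate prior·likelihood by source: [1] prior 0.2, lik 0.5, product 0.1000; [2] prior 0.2, lik 0.5, product 0.1000; [3] prior 0.2, lik 0.5, product 0.1000; [4] prior 0.2, lik 0.5625, product 0.1125; [5] prior 0.2, lik 0.625, product 0.1250.
Normalizing constant = 0.53750; the posterior for Jar 4 is its product over the sum, 0.1125/0.53750 = 0.209.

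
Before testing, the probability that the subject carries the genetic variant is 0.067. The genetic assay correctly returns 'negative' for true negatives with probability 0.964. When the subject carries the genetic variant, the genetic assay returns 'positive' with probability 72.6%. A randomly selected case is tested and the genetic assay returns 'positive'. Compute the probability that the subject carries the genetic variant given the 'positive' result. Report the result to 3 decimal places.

P(H | E) ≈ 0.592

Write H for 'the subject carries the genetic variant'. Prior odds H:¬H = 0.067/0.933 = 0.071811. For the 'positive' outcome, the likelihood ratio is 0.726/0.036 = 20.167.
Posterior odds = 0.071811 × 20.167 = 1.4482, so P(H|E) = 1.4482/(1+1.4482) = 0.592.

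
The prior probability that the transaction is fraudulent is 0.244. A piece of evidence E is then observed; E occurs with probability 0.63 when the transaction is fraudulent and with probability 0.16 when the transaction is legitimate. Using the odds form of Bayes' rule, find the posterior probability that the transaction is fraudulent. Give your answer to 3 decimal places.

Posterior probability ≈ 0.560

Prior odds = 0.244/(1−0.244) = 0.32275. In log-odds, ln(0.32275) = -1.1309.
Add log likelihood ratio: ln(3.9375) = 1.3705.
Posterior log-odds = 0.23967, so posterior odds = exp(0.23967) = 1.2708. Converting, P(H|E) = 1.2708/2.2708 = 0.560.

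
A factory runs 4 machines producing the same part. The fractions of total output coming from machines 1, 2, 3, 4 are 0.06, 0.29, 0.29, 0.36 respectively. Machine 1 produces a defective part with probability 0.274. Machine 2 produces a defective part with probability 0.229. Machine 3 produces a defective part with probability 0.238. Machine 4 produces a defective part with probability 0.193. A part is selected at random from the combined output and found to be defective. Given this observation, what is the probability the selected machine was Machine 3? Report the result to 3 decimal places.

P(defective|M1) = 0.274; P(defective|M2) = 0.229; P(defective|M3) = 0.238; P(defective|M4) = 0.193.
Prior × likelihood for each source: 0.06·0.274=0.01644, 0.29·0.229=0.06641, 0.29·0.238=0.06902, 0.36·0.193=0.06948. Summing gives P(defective) = 0.22135.
P(Machine 3 | defective) = 0.06902 / 0.22135 = 0.312.

Posterior probability ≈ 0.312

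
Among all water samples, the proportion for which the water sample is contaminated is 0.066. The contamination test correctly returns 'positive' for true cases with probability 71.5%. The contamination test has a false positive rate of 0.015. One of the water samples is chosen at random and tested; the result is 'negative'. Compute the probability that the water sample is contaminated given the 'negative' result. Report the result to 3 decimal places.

Write H for 'the water sample is contaminated'. Prior odds H:¬H = 0.066/0.934 = 0.070664. For the 'negative' outcome, the likelihood ratio is 0.285/0.985 = 0.28934.
Posterior odds = 0.070664 × 0.28934 = 0.020446, so P(H|E) = 0.020446/(1+0.020446) = 0.020.

P(H | E) ≈ 0.020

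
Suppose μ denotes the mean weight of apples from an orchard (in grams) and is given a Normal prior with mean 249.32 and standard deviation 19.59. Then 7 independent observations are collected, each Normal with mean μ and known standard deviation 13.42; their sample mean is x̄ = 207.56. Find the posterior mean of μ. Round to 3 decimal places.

With known σ, the Normal prior is conjugate. Weight on the data is w = (n/σ²)/(n/σ² + 1/τ₀²) = 0.0388681/(0.0388681+0.00260574) = 0.93717.
Posterior mean = w·x̄ + (1−w)·μ₀ = 0.93717·207.56 + 0.062829·249.32 = 210.184.

Posterior mean ≈ 210.184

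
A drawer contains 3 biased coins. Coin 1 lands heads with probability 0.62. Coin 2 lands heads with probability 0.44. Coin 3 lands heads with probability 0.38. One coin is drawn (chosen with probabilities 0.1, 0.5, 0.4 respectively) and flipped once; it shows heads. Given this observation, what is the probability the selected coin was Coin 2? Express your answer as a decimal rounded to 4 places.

Posterior probability ≈ 0.5069

Tabulate prior·likelihood by source: [1] prior 0.1, lik 0.62, product 0.06200; [2] prior 0.5, lik 0.44, product 0.2200; [3] prior 0.4, lik 0.38, product 0.1520.
Normalizing constant = 0.43400; the posterior for Coin 2 is its product over the sum, 0.2200/0.43400 = 0.5069.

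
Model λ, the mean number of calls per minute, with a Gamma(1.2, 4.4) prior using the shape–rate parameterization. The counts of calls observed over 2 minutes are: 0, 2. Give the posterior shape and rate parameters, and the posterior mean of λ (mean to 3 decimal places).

Posterior: Gamma(shape=3.2, rate=6.4); mean ≈ 0.500

Total count ∑xᵢ = 2 over n = 2 minutes.
Gamma is conjugate to the Poisson likelihood: posterior is Gamma(shape = 1.2+2 = 3.2, rate = 4.4+2 = 6.4).
Posterior mean = shape/rate = 3.2/6.4 = 0.500.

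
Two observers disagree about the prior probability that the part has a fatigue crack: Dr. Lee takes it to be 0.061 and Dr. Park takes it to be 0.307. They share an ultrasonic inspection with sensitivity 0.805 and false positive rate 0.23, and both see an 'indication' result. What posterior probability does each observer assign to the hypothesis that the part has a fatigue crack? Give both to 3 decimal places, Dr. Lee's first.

Dr. Lee: 0.185; Dr. Park: 0.608

P('+'|H) = 0.805, P('+'|¬H) = 0.23.
Dr. Lee: numerator 0.805·0.061 = 0.049105; evidence = 0.049105+0.23·0.939 = 0.26508; posterior = 0.185.
Dr. Park: numerator 0.805·0.307 = 0.24714; evidence = 0.24714+0.23·0.693 = 0.40653; posterior = 0.608.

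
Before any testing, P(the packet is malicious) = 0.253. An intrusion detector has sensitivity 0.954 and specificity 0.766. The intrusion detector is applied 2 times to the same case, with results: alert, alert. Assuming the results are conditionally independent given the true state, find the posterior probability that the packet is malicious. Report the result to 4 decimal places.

Posterior P(H) ≈ 0.8492

Let H be the event that the packet is malicious; start with P(H) = 0.253. P('alert'|H) = 0.954, P('alert'|¬H) = 0.234.
Update on result 1 ('alert'): P(H) ← 0.954·0.2530 / (0.954·0.2530 + 0.234·0.7470) = 0.24136/0.41616 = 0.5800.
Update on result 2 ('alert'): P(H) ← 0.954·0.5800 / (0.954·0.5800 + 0.234·0.4200) = 0.55330/0.65158 = 0.8492.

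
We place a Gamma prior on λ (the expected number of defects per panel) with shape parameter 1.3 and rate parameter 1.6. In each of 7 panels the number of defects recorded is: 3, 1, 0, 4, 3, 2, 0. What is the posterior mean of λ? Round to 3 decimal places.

Total count ∑xᵢ = 13 over n = 7 panels.
Gamma is conjugate to the Poisson likelihood: posterior is Gamma(shape = 1.3+13 = 14.3, rate = 1.6+7 = 8.6).
Posterior mean = shape/rate = 14.3/8.6 = 1.663.

Posterior mean ≈ 1.663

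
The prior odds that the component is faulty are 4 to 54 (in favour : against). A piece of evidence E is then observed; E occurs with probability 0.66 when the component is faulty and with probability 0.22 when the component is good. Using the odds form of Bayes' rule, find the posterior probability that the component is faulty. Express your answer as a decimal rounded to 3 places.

Prior odds = 4/54 = 0.074074.
Likelihood ratio for E = 0.66/0.22 = 3.0000.
Posterior odds = prior odds × LR = 0.22222.
Posterior probability = odds/(1+odds) = 0.22222/1.2222 = 0.182.

Posterior probability ≈ 0.182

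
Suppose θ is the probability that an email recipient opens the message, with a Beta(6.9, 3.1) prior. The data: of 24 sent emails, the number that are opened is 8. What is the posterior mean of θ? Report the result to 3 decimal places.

Posterior mean ≈ 0.438

Observing 8 successes and 16 failures updates Beta(6.9, 3.1) by adding the success and failure counts to the two shape parameters: α = 6.9+8 = 14.9, β = 3.1+16 = 19.1.
E[θ | data] = 14.9/(14.9+19.1) = 0.438.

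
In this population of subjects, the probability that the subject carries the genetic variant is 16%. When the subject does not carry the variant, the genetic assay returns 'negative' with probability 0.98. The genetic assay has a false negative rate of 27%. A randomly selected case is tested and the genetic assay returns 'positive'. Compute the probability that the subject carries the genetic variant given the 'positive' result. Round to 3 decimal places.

Let H be the event that the subject carries the genetic variant. P(H) = 0.16, so P(¬H) = 0.84. With E the 'positive' result, P(E|H) = 0.73 and P(E|¬H) = 0.02.
P(E) = 0.73·0.16 + 0.02·0.84 = 0.11680 + 0.016800 = 0.13360.
By Bayes' theorem, P(H|E) = 0.11680 / 0.13360 = 0.874.

P(H | E) ≈ 0.874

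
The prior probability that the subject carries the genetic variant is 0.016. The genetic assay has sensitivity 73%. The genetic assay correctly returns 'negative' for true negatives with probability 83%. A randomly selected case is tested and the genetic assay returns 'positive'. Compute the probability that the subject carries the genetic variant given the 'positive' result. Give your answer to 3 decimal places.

Let H be the event that the subject carries the genetic variant. P(H) = 0.016, so P(¬H) = 0.984. With E the 'positive' result, P(E|H) = 0.73 and P(E|¬H) = 0.17.
P(E) = 0.73·0.016 + 0.17·0.984 = 0.011680 + 0.16728 = 0.17896.
By Bayes' theorem, P(H|E) = 0.011680 / 0.17896 = 0.065.

P(H | E) ≈ 0.065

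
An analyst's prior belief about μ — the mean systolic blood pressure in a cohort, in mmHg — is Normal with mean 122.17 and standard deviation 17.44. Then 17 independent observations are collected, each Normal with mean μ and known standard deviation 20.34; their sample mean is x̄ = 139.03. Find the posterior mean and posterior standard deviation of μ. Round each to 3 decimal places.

Prior precision 1/τ₀² = 1/17.44² = 0.00328781; data precision n/σ² = 17/20.34² = 0.0410910.
Posterior precision = 0.00328781 + 0.0410910 = 0.0443788, giving posterior SD = 1/√0.0443788 = 4.747.
Posterior mean = (0.00328781·122.17 + 0.0410910·139.03) / 0.0443788 = 137.781.

Posterior mean ≈ 137.781; posterior SD ≈ 4.747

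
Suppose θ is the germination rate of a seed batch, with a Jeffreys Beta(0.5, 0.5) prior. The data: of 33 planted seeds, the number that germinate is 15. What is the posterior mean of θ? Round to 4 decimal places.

Posterior mean ≈ 0.4559

The binomial likelihood is conjugate to the Beta prior: with 15 successes and 18 failures, the posterior is Beta(0.5+15, 0.5+18) = Beta(15.5, 18.5).
Posterior mean = α/(α+β) = 15.5/34 = 0.4559.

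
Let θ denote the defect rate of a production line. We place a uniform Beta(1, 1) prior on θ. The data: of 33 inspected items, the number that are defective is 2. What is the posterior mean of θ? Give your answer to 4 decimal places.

The binomial likelihood is conjugate to the Beta prior: with 2 successes and 31 failures, the posterior is Beta(1+2, 1+31) = Beta(3, 32).
Posterior mean = α/(α+β) = 3/35 = 0.0857.

Posterior mean ≈ 0.0857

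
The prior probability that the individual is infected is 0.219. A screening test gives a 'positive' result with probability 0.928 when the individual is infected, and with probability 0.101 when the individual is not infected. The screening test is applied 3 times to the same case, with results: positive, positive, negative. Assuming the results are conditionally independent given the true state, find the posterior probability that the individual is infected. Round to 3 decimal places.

Posterior P(H) ≈ 0.655

With H the event that the individual is infected, the joint likelihood of the observed sequence is P(data|H) = 0.928·0.928·0.072 = 0.062005 and P(data|¬H) = 0.101·0.101·0.899 = 0.0091707.
Bayes: P(H|data) = 0.219·0.062005 / (0.219·0.062005 + 0.781·0.0091707) = 0.013579/0.020741 = 0.6547.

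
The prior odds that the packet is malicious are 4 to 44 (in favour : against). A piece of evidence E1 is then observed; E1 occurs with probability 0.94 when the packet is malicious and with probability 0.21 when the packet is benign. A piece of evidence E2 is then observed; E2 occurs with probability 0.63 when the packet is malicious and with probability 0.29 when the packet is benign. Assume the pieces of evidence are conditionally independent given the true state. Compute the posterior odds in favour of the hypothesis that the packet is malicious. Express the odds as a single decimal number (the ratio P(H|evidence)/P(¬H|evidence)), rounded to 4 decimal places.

Prior odds = 4/44 = 0.090909. In log-odds, ln(0.090909) = -2.3979.
Add log likelihood ratios: ln(4.4762) + ln(2.1724) = 2.2746.
Posterior log-odds = -0.12328, so posterior odds = exp(-0.12328) = 0.88401.

Posterior odds ≈ 0.8840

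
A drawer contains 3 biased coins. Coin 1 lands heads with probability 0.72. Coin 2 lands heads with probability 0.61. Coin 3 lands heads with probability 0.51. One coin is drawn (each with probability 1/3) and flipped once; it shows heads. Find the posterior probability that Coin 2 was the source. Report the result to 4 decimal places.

Posterior probability ≈ 0.3315

Tabulate prior·likelihood by source: [1] prior 0.333333, lik 0.72, product 0.2400; [2] prior 0.333333, lik 0.61, product 0.2033; [3] prior 0.333333, lik 0.51, product 0.1700.
Normalizing constant = 0.61333; the posterior for Coin 2 is its product over the sum, 0.2033/0.61333 = 0.3315.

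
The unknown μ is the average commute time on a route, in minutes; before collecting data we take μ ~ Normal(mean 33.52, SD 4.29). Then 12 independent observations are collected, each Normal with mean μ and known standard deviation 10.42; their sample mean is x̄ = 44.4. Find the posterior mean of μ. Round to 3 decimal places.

With known σ, the Normal prior is conjugate. Weight on the data is w = (n/σ²)/(n/σ² + 1/τ₀²) = 0.110521/(0.110521+0.0543357) = 0.67041.
Posterior mean = w·x̄ + (1−w)·μ₀ = 0.67041·44.4 + 0.32959·33.52 = 40.814.

Posterior mean ≈ 40.814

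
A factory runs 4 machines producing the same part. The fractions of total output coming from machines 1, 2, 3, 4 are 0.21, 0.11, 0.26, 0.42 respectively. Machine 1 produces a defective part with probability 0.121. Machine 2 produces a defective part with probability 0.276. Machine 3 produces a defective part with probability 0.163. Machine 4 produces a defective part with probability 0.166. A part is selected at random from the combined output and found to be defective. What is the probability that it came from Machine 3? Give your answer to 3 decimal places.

P(defective|M1) = 0.121; P(defective|M2) = 0.276; P(defective|M3) = 0.163; P(defective|M4) = 0.166.
Prior × likelihood for each source: 0.21·0.121=0.02541, 0.11·0.276=0.03036, 0.26·0.163=0.04238, 0.42·0.166=0.06972. Summing gives P(defective) = 0.16787.
P(Machine 3 | defective) = 0.04238 / 0.16787 = 0.252.

Posterior probability ≈ 0.252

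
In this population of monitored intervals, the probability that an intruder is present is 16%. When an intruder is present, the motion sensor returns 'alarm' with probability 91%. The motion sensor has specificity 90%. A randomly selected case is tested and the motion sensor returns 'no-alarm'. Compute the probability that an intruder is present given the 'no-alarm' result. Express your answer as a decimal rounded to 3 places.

P(H | E) ≈ 0.019

Write H for 'an intruder is present'. Prior odds H:¬H = 0.16/0.84 = 0.19048. For the 'no-alarm' outcome, the likelihood ratio is 0.09/0.9 = 0.10000.
Posterior odds = 0.19048 × 0.10000 = 0.019048, so P(H|E) = 0.019048/(1+0.019048) = 0.019.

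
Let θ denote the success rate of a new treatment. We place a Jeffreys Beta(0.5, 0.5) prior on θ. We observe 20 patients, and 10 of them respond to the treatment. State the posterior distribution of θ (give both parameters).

Posterior: Beta(10.5, 10.5)

The binomial likelihood is conjugate to the Beta prior: with 10 successes and 10 failures, the posterior is Beta(0.5+10, 0.5+10) = Beta(10.5, 10.5).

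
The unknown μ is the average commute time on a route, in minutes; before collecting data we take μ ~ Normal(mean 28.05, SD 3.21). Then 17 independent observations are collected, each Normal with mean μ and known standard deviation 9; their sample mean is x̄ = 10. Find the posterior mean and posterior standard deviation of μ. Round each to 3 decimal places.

With known σ, the Normal prior is conjugate. Weight on the data is w = (n/σ²)/(n/σ² + 1/τ₀²) = 0.209877/(0.209877+0.0970487) = 0.68380.
Posterior mean = w·x̄ + (1−w)·μ₀ = 0.68380·10 + 0.31620·28.05 = 15.707. Posterior variance = 1/(0.209877+0.0970487) = 3.25812, so SD = 1.805.

Posterior mean ≈ 15.707; posterior SD ≈ 1.805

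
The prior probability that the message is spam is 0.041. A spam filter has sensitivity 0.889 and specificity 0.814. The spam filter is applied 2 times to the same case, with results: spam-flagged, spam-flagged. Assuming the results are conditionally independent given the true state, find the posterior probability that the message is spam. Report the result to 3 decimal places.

With H the event that the message is spam, the joint likelihood of the observed sequence is P(data|H) = 0.889·0.889 = 0.79032 and P(data|¬H) = 0.186·0.186 = 0.034596.
Bayes: P(H|data) = 0.041·0.79032 / (0.041·0.79032 + 0.959·0.034596) = 0.032403/0.065581 = 0.4941.

Posterior P(H) ≈ 0.494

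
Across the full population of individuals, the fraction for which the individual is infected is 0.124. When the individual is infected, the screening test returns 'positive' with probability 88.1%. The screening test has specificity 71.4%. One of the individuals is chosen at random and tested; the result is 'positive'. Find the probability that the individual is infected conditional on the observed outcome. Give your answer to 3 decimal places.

P(H | E) ≈ 0.304

Write H for 'the individual is infected'. Prior odds H:¬H = 0.124/0.876 = 0.14155. For the 'positive' outcome, the likelihood ratio is 0.881/0.286 = 3.0804.
Posterior odds = 0.14155 × 3.0804 = 0.43604, so P(H|E) = 0.43604/(1+0.43604) = 0.304.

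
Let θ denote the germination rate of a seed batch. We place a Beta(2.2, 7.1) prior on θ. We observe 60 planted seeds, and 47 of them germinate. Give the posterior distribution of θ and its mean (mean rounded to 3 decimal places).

The binomial likelihood is conjugate to the Beta prior: with 47 successes and 13 failures, the posterior is Beta(2.2+47, 7.1+13) = Beta(49.2, 20.1).
Posterior mean = α/(α+β) = 49.2/69.3 = 0.710.

Posterior: Beta(49.2, 20.1); mean ≈ 0.710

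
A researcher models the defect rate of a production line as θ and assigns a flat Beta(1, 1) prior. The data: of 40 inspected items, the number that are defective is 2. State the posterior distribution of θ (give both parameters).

The binomial likelihood is conjugate to the Beta prior: with 2 successes and 38 failures, the posterior is Beta(1+2, 1+38) = Beta(3, 39).

Posterior: Beta(3, 39)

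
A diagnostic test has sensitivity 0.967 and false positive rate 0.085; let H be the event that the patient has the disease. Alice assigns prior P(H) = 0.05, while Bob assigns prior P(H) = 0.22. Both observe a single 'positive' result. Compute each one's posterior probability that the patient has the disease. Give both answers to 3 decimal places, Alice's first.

The likelihood ratio for a 'positive' result is 0.967/0.085 = 11.376.
Alice: prior odds 0.05/0.95 = 0.052632; posterior odds 0.59876; posterior probability 0.375.
Bob: prior odds 0.22/0.78 = 0.28205; posterior odds 3.2087; posterior probability 0.762.

Alice: 0.375; Bob: 0.762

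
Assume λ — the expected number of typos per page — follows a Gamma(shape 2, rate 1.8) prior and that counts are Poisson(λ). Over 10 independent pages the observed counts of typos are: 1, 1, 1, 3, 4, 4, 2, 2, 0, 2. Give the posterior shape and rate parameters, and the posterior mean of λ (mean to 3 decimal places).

Posterior: Gamma(shape=22, rate=11.8); mean ≈ 1.864

Total count ∑xᵢ = 20 over n = 10 pages.
Gamma is conjugate to the Poisson likelihood: posterior is Gamma(shape = 2+20 = 22, rate = 1.8+10 = 11.8).
Posterior mean = shape/rate = 22/11.8 = 1.864.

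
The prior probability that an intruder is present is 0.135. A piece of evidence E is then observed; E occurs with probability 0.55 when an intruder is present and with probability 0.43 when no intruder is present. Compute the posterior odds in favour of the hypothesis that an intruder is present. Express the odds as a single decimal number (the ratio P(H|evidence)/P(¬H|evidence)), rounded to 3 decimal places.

Posterior odds ≈ 0.200

Prior odds = 0.135/(1−0.135) = 0.15607. In log-odds, ln(0.15607) = -1.8575.
Add log likelihood ratio: ln(1.2791) = 0.24613.
Posterior log-odds = -1.6113, so posterior odds = exp(-1.6113) = 0.19962.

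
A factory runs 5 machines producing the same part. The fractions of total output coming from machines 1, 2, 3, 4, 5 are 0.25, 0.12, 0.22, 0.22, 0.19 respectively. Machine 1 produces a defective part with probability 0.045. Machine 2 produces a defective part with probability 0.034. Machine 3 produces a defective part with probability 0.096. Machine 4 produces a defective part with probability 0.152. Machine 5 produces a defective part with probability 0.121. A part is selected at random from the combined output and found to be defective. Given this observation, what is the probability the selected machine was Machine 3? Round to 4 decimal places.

P(defective|M1) = 0.045; P(defective|M2) = 0.034; P(defective|M3) = 0.096; P(defective|M4) = 0.152; P(defective|M5) = 0.121.
Prior × likelihood for each source: 0.25·0.045=0.01125, 0.12·0.034=0.004080, 0.22·0.096=0.02112, 0.22·0.152=0.03344, 0.19·0.121=0.02299. Summing gives P(defective) = 0.092880.
P(Machine 3 | defective) = 0.02112 / 0.092880 = 0.2274.

Posterior probability ≈ 0.2274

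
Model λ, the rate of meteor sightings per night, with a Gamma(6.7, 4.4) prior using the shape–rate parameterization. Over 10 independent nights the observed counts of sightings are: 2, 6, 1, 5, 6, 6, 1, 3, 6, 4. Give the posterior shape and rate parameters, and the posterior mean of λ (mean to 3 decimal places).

Posterior: Gamma(shape=46.7, rate=14.4); mean ≈ 3.243

The Poisson likelihood adds the total count to the shape and the number of exposure periods to the rate. Here ∑xᵢ = 40 and n = 10, so shape 6.7→46.7 and rate 4.4→14.4.
Posterior mean = shape/rate = 46.7/14.4 = 3.243.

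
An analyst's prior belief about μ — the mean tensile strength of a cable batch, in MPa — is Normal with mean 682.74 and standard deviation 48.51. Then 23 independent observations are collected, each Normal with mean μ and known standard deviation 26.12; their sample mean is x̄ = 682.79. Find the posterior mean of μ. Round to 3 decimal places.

Posterior mean ≈ 682.789

Prior precision 1/τ₀² = 1/48.51² = 0.00042495; data precision n/σ² = 23/26.12² = 0.0337118.
Posterior precision = 0.00042495 + 0.0337118 = 0.0341367.
Posterior mean = (0.00042495·682.74 + 0.0337118·682.79) / 0.0341367 = 682.789.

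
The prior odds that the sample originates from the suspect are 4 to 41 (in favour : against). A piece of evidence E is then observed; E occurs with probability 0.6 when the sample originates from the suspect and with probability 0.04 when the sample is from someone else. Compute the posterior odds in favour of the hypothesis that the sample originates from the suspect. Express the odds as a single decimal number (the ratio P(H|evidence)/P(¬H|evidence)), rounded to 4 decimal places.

Prior odds = 4/41 = 0.097561.
Likelihood ratio for E = 0.6/0.04 = 15.000.
Posterior odds = prior odds × LR = 1.4634.

Posterior odds ≈ 1.4634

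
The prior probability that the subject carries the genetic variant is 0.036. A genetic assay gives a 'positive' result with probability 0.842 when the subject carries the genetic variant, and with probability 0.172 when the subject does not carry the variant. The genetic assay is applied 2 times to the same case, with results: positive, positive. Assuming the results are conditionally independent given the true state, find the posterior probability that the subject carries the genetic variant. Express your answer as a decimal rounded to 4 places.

Let H be the event that the subject carries the genetic variant; start with P(H) = 0.036. P('positive'|H) = 0.842, P('positive'|¬H) = 0.172.
Update on result 1 ('positive'): P(H) ← 0.842·0.0360 / (0.842·0.0360 + 0.172·0.9640) = 0.030312/0.19612 = 0.1546.
Update on result 2 ('positive'): P(H) ← 0.842·0.1546 / (0.842·0.1546 + 0.172·0.8454) = 0.13014/0.27555 = 0.4723.

Posterior P(H) ≈ 0.4723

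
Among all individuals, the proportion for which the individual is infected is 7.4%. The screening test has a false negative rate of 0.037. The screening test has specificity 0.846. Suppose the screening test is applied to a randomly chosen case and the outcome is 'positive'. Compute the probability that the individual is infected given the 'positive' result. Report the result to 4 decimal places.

P(H | E) ≈ 0.3332

Let H be the event that the individual is infected. P(H) = 0.074, so P(¬H) = 0.926. With E the 'positive' result, P(E|H) = 0.963 and P(E|¬H) = 0.154.
P(E) = 0.963·0.074 + 0.154·0.926 = 0.071262 + 0.14260 = 0.21387.
By Bayes' theorem, P(H|E) = 0.071262 / 0.21387 = 0.3332.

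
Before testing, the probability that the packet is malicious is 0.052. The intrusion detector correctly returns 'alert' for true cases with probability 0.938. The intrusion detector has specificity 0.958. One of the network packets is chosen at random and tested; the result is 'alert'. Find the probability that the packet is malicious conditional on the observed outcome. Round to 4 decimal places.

Let H be the event that the packet is malicious. P(H) = 0.052, so P(¬H) = 0.948. With E the 'alert' result, P(E|H) = 0.938 and P(E|¬H) = 0.042.
P(E) = 0.938·0.052 + 0.042·0.948 = 0.048776 + 0.039816 = 0.088592.
By Bayes' theorem, P(H|E) = 0.048776 / 0.088592 = 0.5506.

P(H | E) ≈ 0.5506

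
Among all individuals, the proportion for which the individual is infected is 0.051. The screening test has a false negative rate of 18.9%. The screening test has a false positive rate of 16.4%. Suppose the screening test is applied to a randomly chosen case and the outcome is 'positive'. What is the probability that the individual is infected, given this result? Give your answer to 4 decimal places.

P(H | E) ≈ 0.2100

Write H for 'the individual is infected'. Prior odds H:¬H = 0.051/0.949 = 0.053741. For the 'positive' outcome, the likelihood ratio is 0.811/0.164 = 4.9451.
Posterior odds = 0.053741 × 4.9451 = 0.26575, so P(H|E) = 0.26575/(1+0.26575) = 0.2100.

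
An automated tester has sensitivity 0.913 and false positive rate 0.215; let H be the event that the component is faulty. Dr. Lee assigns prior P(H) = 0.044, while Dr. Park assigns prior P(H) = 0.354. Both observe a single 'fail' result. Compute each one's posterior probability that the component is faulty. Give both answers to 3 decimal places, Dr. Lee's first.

Dr. Lee: 0.163; Dr. Park: 0.699

P('+'|H) = 0.913, P('+'|¬H) = 0.215.
Dr. Lee: numerator 0.913·0.044 = 0.040172; evidence = 0.040172+0.215·0.956 = 0.24571; posterior = 0.163.
Dr. Park: numerator 0.913·0.354 = 0.32320; evidence = 0.32320+0.215·0.646 = 0.46209; posterior = 0.699.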